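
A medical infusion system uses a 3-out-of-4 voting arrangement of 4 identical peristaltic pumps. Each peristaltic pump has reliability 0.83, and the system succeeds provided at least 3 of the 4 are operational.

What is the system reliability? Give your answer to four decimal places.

R = Σ_{i=3}^{4} C(4,i) p^i (1−p)^{4−i} with p = 0.83
C(4,3)·0.83^3·0.17^1 = 0.388815
C(4,4)·0.83^4·0.17^0 = 0.474583
Sum = 0.8634

0.8634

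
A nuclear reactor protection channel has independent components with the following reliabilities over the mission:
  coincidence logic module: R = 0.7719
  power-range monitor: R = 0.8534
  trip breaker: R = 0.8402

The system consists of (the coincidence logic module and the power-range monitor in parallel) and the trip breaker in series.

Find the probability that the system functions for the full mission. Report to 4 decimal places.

0.8121

Parallel (coincidence logic module and power-range monitor): 1 − (1 − 0.771900)(1 − 0.853400) = 0.966561
Series ([0.966561] and trip breaker): 0.966561 × 0.840200 = 0.8121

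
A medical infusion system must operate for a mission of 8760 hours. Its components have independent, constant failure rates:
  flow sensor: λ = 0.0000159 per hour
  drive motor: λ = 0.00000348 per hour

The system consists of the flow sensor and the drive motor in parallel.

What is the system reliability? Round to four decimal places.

0.9961

R(flow sensor) = exp(−0.0000159 × 8760) = 0.869981
R(drive motor) = exp(−0.00000348 × 8760) = 0.969975
Parallel (flow sensor and drive motor): 1 − (1 − 0.869981)(1 − 0.969975) = 0.9961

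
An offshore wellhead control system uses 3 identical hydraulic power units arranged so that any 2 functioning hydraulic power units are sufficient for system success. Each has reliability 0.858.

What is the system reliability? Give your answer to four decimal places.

0.9452

R = Σ_{i=2}^{3} C(3,i) p^i (1−p)^{3−i} with p = 0.858
C(3,2)·0.858^2·0.142^1 = 0.313606
C(3,3)·0.858^3·0.142^0 = 0.631629
Sum = 0.9452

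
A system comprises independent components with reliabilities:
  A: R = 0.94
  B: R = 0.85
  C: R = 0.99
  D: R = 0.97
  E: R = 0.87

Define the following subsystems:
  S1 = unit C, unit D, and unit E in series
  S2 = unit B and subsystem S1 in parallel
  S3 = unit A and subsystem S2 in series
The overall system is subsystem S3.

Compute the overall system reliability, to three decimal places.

Series (C, D, and E): 0.99000 × 0.97000 × 0.87000 = 0.83546
Parallel (B and [0.83546]): 1 − (1 − 0.85000)(1 − 0.83546) = 0.97532
Series (A and [0.97532]): 0.94000 × 0.97532 = 0.917

0.917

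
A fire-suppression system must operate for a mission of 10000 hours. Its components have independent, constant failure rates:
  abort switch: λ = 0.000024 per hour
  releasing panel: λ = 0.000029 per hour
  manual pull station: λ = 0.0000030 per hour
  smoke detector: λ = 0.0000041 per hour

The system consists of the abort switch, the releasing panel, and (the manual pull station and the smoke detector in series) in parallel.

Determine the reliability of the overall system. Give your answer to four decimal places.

R(abort switch) = exp(−0.000024 × 10000) = 0.786628
R(releasing panel) = exp(−0.000029 × 10000) = 0.748264
R(manual pull station) = exp(−0.0000030 × 10000) = 0.970446
R(smoke detector) = exp(−0.0000041 × 10000) = 0.959829
Series (manual pull station and smoke detector): 0.970446 × 0.959829 = 0.931462
Parallel (abort switch, releasing panel, and [0.931462]): 1 − (1 − 0.786628)(1 − 0.748264)(1 − 0.931462) = 0.9963

0.9963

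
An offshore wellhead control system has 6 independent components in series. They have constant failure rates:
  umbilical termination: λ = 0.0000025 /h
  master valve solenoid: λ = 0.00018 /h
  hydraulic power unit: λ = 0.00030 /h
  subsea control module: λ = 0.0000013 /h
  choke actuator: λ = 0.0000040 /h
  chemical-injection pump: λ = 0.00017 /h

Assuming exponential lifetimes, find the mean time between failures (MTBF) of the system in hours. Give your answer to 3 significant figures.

Series of exponential components: λ_sys = Σ λ_i
λ_sys = 0.0000025 + 0.00018 + 0.00030 + 0.0000013 + 0.0000040 + 0.00017 = 6.5780e-04 /h
MTBF = 1 / λ_sys = 1520 h

1520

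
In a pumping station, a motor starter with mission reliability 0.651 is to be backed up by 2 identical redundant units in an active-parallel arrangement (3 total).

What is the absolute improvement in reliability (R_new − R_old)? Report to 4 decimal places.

R_before = 0.651
R_after = 1 − (1 − 0.651)^3 = 0.9575
ΔR = 0.9575 − 0.651 = 0.3065

0.3065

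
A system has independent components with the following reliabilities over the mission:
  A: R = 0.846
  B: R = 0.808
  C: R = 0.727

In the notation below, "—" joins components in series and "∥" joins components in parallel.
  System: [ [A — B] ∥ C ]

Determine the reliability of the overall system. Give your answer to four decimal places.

0.9136

Series (A and B): 0.846000 × 0.808000 = 0.683568
Parallel ([0.683568] and C): 1 − (1 − 0.683568)(1 − 0.727000) = 0.9136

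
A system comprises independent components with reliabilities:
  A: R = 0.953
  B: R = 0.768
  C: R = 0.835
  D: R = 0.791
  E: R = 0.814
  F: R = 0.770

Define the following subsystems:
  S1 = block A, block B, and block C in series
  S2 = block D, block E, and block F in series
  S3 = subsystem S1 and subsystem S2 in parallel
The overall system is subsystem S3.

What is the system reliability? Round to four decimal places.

0.8039

Series (A, B, and C): 0.953000 × 0.768000 × 0.835000 = 0.611140
Series (D, E, and F): 0.791000 × 0.814000 × 0.770000 = 0.495783
Parallel ([0.611140] and [0.495783]): 1 − (1 − 0.611140)(1 − 0.495783) = 0.8039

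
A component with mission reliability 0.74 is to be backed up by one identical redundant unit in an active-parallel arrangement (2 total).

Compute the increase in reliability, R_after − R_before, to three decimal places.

0.192

R_before = 0.74
R_after = 1 − (1 − 0.74)^2 = 0.932
ΔR = 0.932 − 0.74 = 0.192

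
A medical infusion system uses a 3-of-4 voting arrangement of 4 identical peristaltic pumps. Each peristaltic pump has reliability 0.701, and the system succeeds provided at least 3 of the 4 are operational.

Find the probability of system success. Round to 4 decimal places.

0.6535

R = Σ_{i=3}^{4} C(4,i) p^i (1−p)^{4−i} with p = 0.701
C(4,3)·0.701^3·0.299^1 = 0.411989
C(4,4)·0.701^4·0.299^0 = 0.241475
Sum = 0.6535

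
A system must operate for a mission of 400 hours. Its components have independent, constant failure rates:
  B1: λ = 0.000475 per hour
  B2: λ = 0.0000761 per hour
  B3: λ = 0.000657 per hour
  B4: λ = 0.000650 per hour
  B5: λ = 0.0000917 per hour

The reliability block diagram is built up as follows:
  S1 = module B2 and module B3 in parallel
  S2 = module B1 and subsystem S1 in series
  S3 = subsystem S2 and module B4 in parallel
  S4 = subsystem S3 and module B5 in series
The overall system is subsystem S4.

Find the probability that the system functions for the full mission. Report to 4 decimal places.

0.9245

R(B1) = exp(−0.000475 × 400) = 0.826959
R(B2) = exp(−0.0000761 × 400) = 0.970019
R(B3) = exp(−0.000657 × 400) = 0.768896
R(B4) = exp(−0.000650 × 400) = 0.771052
R(B5) = exp(−0.0000917 × 400) = 0.963985
Parallel (B2 and B3): 1 − (1 − 0.970019)(1 − 0.768896) = 0.993071
Series (B1 and [0.993071]): 0.826959 × 0.993071 = 0.821229
Parallel ([0.821229] and B4): 1 − (1 − 0.821229)(1 − 0.771052) = 0.959071
Series ([0.959071] and B5): 0.959071 × 0.963985 = 0.9245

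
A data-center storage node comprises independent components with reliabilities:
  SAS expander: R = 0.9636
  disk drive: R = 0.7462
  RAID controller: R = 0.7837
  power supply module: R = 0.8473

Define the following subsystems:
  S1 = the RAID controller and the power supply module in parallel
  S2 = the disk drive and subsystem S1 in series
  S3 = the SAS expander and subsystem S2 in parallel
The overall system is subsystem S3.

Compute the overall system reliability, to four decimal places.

0.9899

Parallel (RAID controller and power supply module): 1 − (1 − 0.783700)(1 − 0.847300) = 0.966971
Series (disk drive and [0.966971]): 0.746200 × 0.966971 = 0.721554
Parallel (SAS expander and [0.721554]): 1 − (1 − 0.963600)(1 − 0.721554) = 0.9899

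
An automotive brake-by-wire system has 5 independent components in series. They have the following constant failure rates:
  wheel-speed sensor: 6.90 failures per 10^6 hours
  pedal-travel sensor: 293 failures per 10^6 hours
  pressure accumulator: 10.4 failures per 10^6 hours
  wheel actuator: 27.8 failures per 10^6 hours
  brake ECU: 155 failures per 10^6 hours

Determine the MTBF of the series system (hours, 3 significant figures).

2030

Series of exponential components: λ_sys = Σ λ_i
λ_sys = 0.00000690 + 0.000293 + 0.0000104 + 0.0000278 + 0.000155 = 4.9310e-04 /h
MTBF = 1 / λ_sys = 2030 h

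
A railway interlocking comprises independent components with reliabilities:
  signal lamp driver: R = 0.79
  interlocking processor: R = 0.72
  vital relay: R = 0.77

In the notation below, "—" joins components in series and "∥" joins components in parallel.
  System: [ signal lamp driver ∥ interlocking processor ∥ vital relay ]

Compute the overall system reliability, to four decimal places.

Parallel (signal lamp driver, interlocking processor, and vital relay): 1 − (1 − 0.790000)(1 − 0.720000)(1 − 0.770000) = 0.9865

0.9865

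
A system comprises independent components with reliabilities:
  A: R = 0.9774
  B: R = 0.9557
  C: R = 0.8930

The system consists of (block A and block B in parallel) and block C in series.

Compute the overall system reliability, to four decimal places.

0.8921

Parallel (A and B): 1 − (1 − 0.977400)(1 − 0.955700) = 0.998999
Series ([0.998999] and C): 0.998999 × 0.893000 = 0.8921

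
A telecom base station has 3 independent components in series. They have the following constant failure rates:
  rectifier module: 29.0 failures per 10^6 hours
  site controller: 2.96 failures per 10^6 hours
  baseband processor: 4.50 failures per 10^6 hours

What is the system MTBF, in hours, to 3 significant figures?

Series of exponential components: λ_sys = Σ λ_i
λ_sys = 0.0000290 + 0.00000296 + 0.00000450 = 3.6460e-05 /h
MTBF = 1 / λ_sys = 27400 h

27400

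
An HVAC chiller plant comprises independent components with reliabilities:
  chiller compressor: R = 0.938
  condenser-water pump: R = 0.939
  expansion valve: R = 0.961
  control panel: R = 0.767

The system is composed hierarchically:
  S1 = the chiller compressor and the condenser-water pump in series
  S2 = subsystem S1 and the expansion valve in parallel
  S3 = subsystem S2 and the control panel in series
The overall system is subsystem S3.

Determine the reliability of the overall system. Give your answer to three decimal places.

Series (chiller compressor and condenser-water pump): 0.93800 × 0.93900 = 0.88078
Parallel ([0.88078] and expansion valve): 1 − (1 − 0.88078)(1 − 0.96100) = 0.99535
Series ([0.99535] and control panel): 0.99535 × 0.76700 = 0.763

0.763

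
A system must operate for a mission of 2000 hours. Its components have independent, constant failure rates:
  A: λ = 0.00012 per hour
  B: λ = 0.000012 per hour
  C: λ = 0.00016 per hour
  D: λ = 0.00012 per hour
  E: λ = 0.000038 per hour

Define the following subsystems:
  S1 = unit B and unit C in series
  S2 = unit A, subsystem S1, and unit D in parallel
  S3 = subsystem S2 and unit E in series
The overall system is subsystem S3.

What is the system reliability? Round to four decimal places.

R(A) = exp(−0.00012 × 2000) = 0.786628
R(B) = exp(−0.000012 × 2000) = 0.976286
R(C) = exp(−0.00016 × 2000) = 0.726149
R(D) = exp(−0.00012 × 2000) = 0.786628
R(E) = exp(−0.000038 × 2000) = 0.926816
Series (B and C): 0.976286 × 0.726149 = 0.708929
Parallel (A, [0.708929], and D): 1 − (1 − 0.786628)(1 − 0.708929)(1 − 0.786628) = 0.986748
Series ([0.986748] and E): 0.986748 × 0.926816 = 0.9145

0.9145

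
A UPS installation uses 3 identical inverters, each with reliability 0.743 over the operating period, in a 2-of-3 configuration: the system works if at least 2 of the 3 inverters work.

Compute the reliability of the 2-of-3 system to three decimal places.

R = Σ_{i=2}^{3} C(3,i) p^i (1−p)^{3−i} with p = 0.743
C(3,2)·0.743^2·0.257^1 = 0.42563
C(3,3)·0.743^3·0.257^0 = 0.41017
Sum = 0.836

0.836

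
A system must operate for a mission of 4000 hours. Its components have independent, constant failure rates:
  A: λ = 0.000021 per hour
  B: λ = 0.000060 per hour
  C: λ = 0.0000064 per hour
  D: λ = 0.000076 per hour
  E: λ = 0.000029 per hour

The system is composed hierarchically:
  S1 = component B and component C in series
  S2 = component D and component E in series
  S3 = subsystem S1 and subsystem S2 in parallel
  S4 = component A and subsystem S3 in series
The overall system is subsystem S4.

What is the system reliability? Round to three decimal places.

R(A) = exp(−0.000021 × 4000) = 0.91943
R(B) = exp(−0.000060 × 4000) = 0.78663
R(C) = exp(−0.0000064 × 4000) = 0.97472
R(D) = exp(−0.000076 × 4000) = 0.73786
R(E) = exp(−0.000029 × 4000) = 0.89048
Series (B and C): 0.78663 × 0.97472 = 0.76674
Series (D and E): 0.73786 × 0.89048 = 0.65705
Parallel ([0.76674] and [0.65705]): 1 − (1 − 0.76674)(1 − 0.65705) = 0.92000
Series (A and [0.92000]): 0.91943 × 0.92000 = 0.846

0.846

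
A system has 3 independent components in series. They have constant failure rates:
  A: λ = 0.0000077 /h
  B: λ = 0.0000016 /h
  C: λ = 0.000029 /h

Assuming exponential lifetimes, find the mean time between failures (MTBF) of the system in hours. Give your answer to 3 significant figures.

26100

Series of exponential components: λ_sys = Σ λ_i
λ_sys = 0.0000077 + 0.0000016 + 0.000029 = 3.8300e-05 /h
MTBF = 1 / λ_sys = 26100 h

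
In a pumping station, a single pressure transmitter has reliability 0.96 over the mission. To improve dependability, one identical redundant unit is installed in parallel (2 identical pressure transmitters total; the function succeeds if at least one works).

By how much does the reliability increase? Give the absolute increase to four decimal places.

0.0384

R_before = 0.96
R_after = 1 − (1 − 0.96)^2 = 0.9984
ΔR = 0.9984 − 0.96 = 0.0384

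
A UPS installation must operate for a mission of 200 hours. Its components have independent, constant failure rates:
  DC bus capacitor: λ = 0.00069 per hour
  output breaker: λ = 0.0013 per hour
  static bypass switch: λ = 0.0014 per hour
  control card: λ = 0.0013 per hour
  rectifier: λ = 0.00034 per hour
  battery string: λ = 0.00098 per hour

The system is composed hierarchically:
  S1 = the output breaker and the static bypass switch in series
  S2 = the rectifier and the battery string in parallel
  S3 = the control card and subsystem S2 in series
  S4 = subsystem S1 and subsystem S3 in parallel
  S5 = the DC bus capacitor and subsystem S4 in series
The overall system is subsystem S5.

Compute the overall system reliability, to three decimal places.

R(DC bus capacitor) = exp(−0.00069 × 200) = 0.87110
R(output breaker) = exp(−0.0013 × 200) = 0.77105
R(static bypass switch) = exp(−0.0014 × 200) = 0.75578
R(control card) = exp(−0.0013 × 200) = 0.77105
R(rectifier) = exp(−0.00034 × 200) = 0.93426
R(battery string) = exp(−0.00098 × 200) = 0.82201
Series (output breaker and static bypass switch): 0.77105 × 0.75578 = 0.58274
Parallel (rectifier and battery string): 1 − (1 − 0.93426)(1 − 0.82201) = 0.98830
Series (control card and [0.98830]): 0.77105 × 0.98830 = 0.76203
Parallel ([0.58274] and [0.76203]): 1 − (1 − 0.58274)(1 − 0.76203) = 0.90070
Series (DC bus capacitor and [0.90070]): 0.87110 × 0.90070 = 0.785

0.785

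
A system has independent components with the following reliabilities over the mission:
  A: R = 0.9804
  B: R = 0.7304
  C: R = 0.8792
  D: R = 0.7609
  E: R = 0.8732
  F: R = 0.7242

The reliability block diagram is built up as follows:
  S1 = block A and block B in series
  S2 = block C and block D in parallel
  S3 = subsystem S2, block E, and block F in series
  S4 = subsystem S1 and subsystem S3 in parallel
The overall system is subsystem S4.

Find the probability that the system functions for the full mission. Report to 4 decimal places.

Series (A and B): 0.980400 × 0.730400 = 0.716084
Parallel (C and D): 1 − (1 − 0.879200)(1 − 0.760900) = 0.971117
Series ([0.971117], E, and F): 0.971117 × 0.873200 × 0.724200 = 0.614107
Parallel ([0.716084] and [0.614107]): 1 − (1 − 0.716084)(1 − 0.614107) = 0.8904

0.8904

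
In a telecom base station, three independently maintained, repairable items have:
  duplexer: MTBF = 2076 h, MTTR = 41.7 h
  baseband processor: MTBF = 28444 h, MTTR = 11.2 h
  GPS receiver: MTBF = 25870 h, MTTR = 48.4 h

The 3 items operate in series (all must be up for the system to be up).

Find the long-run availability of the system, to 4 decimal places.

A(duplexer) = MTBF/(MTBF+MTTR) = 2076/(2076+41.7) = 0.980309
A(baseband processor) = MTBF/(MTBF+MTTR) = 28444/(28444+11.2) = 0.999606
A(GPS receiver) = MTBF/(MTBF+MTTR) = 25870/(25870+48.4) = 0.998133
Series availability: 0.980309 × 0.999606 × 0.998133 = 0.9781

0.9781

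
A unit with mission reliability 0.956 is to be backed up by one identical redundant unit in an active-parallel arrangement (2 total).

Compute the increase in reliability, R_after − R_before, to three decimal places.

R_before = 0.956
R_after = 1 − (1 − 0.956)^2 = 0.998
ΔR = 0.998 − 0.956 = 0.042

0.042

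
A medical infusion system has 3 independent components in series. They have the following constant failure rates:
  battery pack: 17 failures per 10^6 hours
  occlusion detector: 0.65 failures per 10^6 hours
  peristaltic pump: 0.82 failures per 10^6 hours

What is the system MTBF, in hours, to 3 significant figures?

Series of exponential components: λ_sys = Σ λ_i
λ_sys = 0.000017 + 0.00000065 + 0.00000082 = 1.8470e-05 /h
MTBF = 1 / λ_sys = 54100 h

54100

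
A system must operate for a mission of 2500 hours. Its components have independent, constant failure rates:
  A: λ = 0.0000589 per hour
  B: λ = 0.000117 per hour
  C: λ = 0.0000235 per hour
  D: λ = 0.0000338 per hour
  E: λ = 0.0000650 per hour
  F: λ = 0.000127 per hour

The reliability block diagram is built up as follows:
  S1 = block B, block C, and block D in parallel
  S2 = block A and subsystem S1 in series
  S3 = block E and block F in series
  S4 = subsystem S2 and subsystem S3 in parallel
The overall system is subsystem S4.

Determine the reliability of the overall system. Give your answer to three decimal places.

R(A) = exp(−0.0000589 × 2500) = 0.86308
R(B) = exp(−0.000117 × 2500) = 0.74640
R(C) = exp(−0.0000235 × 2500) = 0.94294
R(D) = exp(−0.0000338 × 2500) = 0.91897
R(E) = exp(−0.0000650 × 2500) = 0.85002
R(F) = exp(−0.000127 × 2500) = 0.72797
Parallel (B, C, and D): 1 − (1 − 0.74640)(1 − 0.94294)(1 − 0.91897) = 0.99883
Series (A and [0.99883]): 0.86308 × 0.99883 = 0.86207
Series (E and F): 0.85002 × 0.72797 = 0.61879
Parallel ([0.86207] and [0.61879]): 1 − (1 − 0.86207)(1 − 0.61879) = 0.947

0.947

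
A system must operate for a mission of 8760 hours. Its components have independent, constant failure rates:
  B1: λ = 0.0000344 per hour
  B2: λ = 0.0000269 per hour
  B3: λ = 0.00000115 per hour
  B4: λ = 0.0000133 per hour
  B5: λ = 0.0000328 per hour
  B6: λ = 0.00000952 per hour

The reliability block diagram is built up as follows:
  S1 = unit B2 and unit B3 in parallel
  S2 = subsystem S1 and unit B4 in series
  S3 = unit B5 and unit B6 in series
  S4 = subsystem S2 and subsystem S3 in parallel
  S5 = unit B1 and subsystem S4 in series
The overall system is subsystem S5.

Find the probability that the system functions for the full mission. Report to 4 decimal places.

R(B1) = exp(−0.0000344 × 8760) = 0.739823
R(B2) = exp(−0.0000269 × 8760) = 0.790062
R(B3) = exp(−0.00000115 × 8760) = 0.989977
R(B4) = exp(−0.0000133 × 8760) = 0.890023
R(B5) = exp(−0.0000328 × 8760) = 0.750266
R(B6) = exp(−0.00000952 × 8760) = 0.919987
Parallel (B2 and B3): 1 − (1 − 0.790062)(1 − 0.989977) = 0.997896
Series ([0.997896] and B4): 0.997896 × 0.890023 = 0.888150
Series (B5 and B6): 0.750266 × 0.919987 = 0.690235
Parallel ([0.888150] and [0.690235]): 1 − (1 − 0.888150)(1 − 0.690235) = 0.965353
Series (B1 and [0.965353]): 0.739823 × 0.965353 = 0.7142

0.7142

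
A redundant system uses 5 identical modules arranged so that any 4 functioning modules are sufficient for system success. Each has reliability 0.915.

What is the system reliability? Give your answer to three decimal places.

0.939

R = Σ_{i=4}^{5} C(5,i) p^i (1−p)^{5−i} with p = 0.915
C(5,4)·0.915^4·0.085^1 = 0.29790
C(5,5)·0.915^5·0.085^0 = 0.64137
Sum = 0.939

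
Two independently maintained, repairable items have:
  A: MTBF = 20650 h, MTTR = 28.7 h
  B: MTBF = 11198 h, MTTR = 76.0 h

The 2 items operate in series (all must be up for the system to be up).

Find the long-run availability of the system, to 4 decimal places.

A(A) = MTBF/(MTBF+MTTR) = 20650/(20650+28.7) = 0.998612
A(B) = MTBF/(MTBF+MTTR) = 11198/(11198+76.0) = 0.993259
Series availability: 0.998612 × 0.993259 = 0.9919

0.9919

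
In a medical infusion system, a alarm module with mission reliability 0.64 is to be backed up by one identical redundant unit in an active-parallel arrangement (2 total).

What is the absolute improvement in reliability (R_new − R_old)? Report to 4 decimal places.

0.2304

R_before = 0.64
R_after = 1 − (1 − 0.64)^2 = 0.8704
ΔR = 0.8704 − 0.64 = 0.2304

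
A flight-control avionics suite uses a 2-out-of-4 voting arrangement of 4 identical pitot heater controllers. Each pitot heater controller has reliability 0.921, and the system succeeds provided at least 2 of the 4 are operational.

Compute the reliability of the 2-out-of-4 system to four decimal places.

0.9981

R = Σ_{i=2}^{4} C(4,i) p^i (1−p)^{4−i} with p = 0.921
C(4,2)·0.921^2·0.079^2 = 0.031763
C(4,3)·0.921^3·0.079^1 = 0.246869
C(4,4)·0.921^4·0.079^0 = 0.719513
Sum = 0.9981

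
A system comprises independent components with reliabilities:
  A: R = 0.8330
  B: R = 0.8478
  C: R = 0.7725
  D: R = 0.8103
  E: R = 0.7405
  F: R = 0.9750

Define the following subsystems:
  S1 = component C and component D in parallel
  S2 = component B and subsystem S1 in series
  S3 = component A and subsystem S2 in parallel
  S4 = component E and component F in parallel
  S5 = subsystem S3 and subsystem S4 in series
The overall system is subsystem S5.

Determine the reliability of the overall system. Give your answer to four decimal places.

Parallel (C and D): 1 − (1 − 0.772500)(1 − 0.810300) = 0.956843
Series (B and [0.956843]): 0.847800 × 0.956843 = 0.811211
Parallel (A and [0.811211]): 1 − (1 − 0.833000)(1 − 0.811211) = 0.968472
Parallel (E and F): 1 − (1 − 0.740500)(1 − 0.975000) = 0.993513
Series ([0.968472] and [0.993513]): 0.968472 × 0.993513 = 0.9622

0.9622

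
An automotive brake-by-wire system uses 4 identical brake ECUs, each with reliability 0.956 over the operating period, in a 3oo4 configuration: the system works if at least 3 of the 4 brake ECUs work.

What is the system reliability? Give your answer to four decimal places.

R = Σ_{i=3}^{4} C(4,i) p^i (1−p)^{4−i} with p = 0.956
C(4,3)·0.956^3·0.044^1 = 0.153775
C(4,4)·0.956^4·0.044^0 = 0.835279
Sum = 0.9891

0.9891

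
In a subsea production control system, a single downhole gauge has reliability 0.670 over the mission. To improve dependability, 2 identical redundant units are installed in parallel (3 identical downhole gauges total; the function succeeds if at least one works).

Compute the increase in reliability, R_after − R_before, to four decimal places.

0.2941

R_before = 0.670
R_after = 1 − (1 − 0.670)^3 = 0.9641
ΔR = 0.9641 − 0.670 = 0.2941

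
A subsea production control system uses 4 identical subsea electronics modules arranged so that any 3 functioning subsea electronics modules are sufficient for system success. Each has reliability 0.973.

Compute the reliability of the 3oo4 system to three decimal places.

R = Σ_{i=3}^{4} C(4,i) p^i (1−p)^{4−i} with p = 0.973
C(4,3)·0.973^3·0.027^1 = 0.09949
C(4,4)·0.973^4·0.027^0 = 0.89630
Sum = 0.996

0.996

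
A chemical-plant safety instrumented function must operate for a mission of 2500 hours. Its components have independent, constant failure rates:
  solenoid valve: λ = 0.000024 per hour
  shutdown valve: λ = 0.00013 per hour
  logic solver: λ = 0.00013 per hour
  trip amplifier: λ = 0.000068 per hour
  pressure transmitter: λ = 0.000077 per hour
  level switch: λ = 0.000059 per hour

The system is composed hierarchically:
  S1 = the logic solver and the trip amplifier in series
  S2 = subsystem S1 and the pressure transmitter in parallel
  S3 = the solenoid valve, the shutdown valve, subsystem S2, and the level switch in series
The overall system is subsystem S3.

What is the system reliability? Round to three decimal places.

R(solenoid valve) = exp(−0.000024 × 2500) = 0.94176
R(shutdown valve) = exp(−0.00013 × 2500) = 0.72253
R(logic solver) = exp(−0.00013 × 2500) = 0.72253
R(trip amplifier) = exp(−0.000068 × 2500) = 0.84366
R(pressure transmitter) = exp(−0.000077 × 2500) = 0.82489
R(level switch) = exp(−0.000059 × 2500) = 0.86286
Series (logic solver and trip amplifier): 0.72253 × 0.84366 = 0.60957
Parallel ([0.60957] and pressure transmitter): 1 − (1 − 0.60957)(1 − 0.82489) = 0.93163
Series (solenoid valve, shutdown valve, [0.93163], and level switch): 0.94176 × 0.72253 × 0.93163 × 0.86286 = 0.547

0.547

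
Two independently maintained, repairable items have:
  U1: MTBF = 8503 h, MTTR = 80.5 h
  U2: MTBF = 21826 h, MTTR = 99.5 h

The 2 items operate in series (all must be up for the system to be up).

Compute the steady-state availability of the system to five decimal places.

0.98613

A(U1) = MTBF/(MTBF+MTTR) = 8503/(8503+80.5) = 0.990622
A(U2) = MTBF/(MTBF+MTTR) = 21826/(21826+99.5) = 0.995462
Series availability: 0.990622 × 0.995462 = 0.98613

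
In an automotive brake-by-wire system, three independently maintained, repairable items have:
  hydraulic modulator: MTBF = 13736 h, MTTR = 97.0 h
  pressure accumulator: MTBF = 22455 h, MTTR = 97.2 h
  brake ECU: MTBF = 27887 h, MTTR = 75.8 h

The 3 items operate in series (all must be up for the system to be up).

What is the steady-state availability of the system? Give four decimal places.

A(hydraulic modulator) = MTBF/(MTBF+MTTR) = 13736/(13736+97.0) = 0.992988
A(pressure accumulator) = MTBF/(MTBF+MTTR) = 22455/(22455+97.2) = 0.995690
A(brake ECU) = MTBF/(MTBF+MTTR) = 27887/(27887+75.8) = 0.997289
Series availability: 0.992988 × 0.995690 × 0.997289 = 0.9860

0.9860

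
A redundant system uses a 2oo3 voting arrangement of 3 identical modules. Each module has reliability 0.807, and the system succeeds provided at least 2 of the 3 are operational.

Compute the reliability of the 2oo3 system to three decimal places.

0.903

R = Σ_{i=2}^{3} C(3,i) p^i (1−p)^{3−i} with p = 0.807
C(3,2)·0.807^2·0.193^1 = 0.37707
C(3,3)·0.807^3·0.193^0 = 0.52556
Sum = 0.903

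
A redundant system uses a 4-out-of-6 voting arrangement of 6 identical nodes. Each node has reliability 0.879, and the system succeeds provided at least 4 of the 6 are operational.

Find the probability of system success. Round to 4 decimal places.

0.9733

R = Σ_{i=4}^{6} C(6,i) p^i (1−p)^{6−i} with p = 0.879
C(6,4)·0.879^4·0.121^2 = 0.131104
C(6,5)·0.879^5·0.121^1 = 0.380961
C(6,6)·0.879^6·0.121^0 = 0.461247
Sum = 0.9733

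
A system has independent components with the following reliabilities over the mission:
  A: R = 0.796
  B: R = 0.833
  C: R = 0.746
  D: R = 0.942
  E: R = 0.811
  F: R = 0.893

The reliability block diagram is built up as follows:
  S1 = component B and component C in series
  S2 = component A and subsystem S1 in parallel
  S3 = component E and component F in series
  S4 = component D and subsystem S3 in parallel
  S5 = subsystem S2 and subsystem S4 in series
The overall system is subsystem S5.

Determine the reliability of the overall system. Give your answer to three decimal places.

Series (B and C): 0.83300 × 0.74600 = 0.62142
Parallel (A and [0.62142]): 1 − (1 − 0.79600)(1 − 0.62142) = 0.92277
Series (E and F): 0.81100 × 0.89300 = 0.72422
Parallel (D and [0.72422]): 1 − (1 − 0.94200)(1 − 0.72422) = 0.98400
Series ([0.92277] and [0.98400]): 0.92277 × 0.98400 = 0.908

0.908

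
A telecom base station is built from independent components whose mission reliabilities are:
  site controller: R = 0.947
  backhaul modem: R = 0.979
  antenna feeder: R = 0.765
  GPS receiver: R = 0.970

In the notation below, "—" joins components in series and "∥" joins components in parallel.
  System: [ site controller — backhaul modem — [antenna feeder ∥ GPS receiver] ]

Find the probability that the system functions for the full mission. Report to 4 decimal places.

0.9206

Parallel (antenna feeder and GPS receiver): 1 − (1 − 0.765000)(1 − 0.970000) = 0.992950
Series (site controller, backhaul modem, and [0.992950]): 0.947000 × 0.979000 × 0.992950 = 0.9206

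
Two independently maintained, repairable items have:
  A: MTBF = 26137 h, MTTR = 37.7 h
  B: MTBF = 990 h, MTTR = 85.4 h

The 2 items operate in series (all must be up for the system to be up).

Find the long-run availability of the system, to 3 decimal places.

0.919

A(A) = MTBF/(MTBF+MTTR) = 26137/(26137+37.7) = 0.998560
A(B) = MTBF/(MTBF+MTTR) = 990/(990+85.4) = 0.920588
Series availability: 0.998560 × 0.920588 = 0.919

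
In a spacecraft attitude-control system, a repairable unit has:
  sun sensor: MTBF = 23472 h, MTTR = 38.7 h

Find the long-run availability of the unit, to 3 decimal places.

0.998

A(sun sensor) = MTBF/(MTBF+MTTR) = 23472/(23472+38.7) = 0.998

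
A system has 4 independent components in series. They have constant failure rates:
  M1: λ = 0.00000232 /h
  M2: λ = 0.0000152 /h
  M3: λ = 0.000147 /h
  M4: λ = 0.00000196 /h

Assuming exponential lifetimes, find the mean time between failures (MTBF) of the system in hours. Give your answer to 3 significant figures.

Series of exponential components: λ_sys = Σ λ_i
λ_sys = 0.00000232 + 0.0000152 + 0.000147 + 0.00000196 = 1.6648e-04 /h
MTBF = 1 / λ_sys = 6010 h

6010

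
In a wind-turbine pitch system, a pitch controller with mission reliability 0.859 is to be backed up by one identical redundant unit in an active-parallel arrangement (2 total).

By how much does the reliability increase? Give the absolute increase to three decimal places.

R_before = 0.859
R_after = 1 − (1 − 0.859)^2 = 0.980
ΔR = 0.980 − 0.859 = 0.121

0.121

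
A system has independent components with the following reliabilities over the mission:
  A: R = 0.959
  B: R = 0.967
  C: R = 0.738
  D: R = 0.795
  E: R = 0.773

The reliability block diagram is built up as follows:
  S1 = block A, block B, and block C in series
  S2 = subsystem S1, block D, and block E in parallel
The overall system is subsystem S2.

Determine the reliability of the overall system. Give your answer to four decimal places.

0.9853

Series (A, B, and C): 0.959000 × 0.967000 × 0.738000 = 0.684387
Parallel ([0.684387], D, and E): 1 − (1 − 0.684387)(1 − 0.795000)(1 − 0.773000) = 0.9853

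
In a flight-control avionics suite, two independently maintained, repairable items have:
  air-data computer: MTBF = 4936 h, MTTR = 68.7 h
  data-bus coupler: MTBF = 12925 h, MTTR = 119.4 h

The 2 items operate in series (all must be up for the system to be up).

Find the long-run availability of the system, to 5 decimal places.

0.97725

A(air-data computer) = MTBF/(MTBF+MTTR) = 4936/(4936+68.7) = 0.986273
A(data-bus coupler) = MTBF/(MTBF+MTTR) = 12925/(12925+119.4) = 0.990847
Series availability: 0.986273 × 0.990847 = 0.97725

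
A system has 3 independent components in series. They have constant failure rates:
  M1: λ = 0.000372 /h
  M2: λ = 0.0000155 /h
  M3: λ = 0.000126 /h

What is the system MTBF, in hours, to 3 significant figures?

1950

Series of exponential components: λ_sys = Σ λ_i
λ_sys = 0.000372 + 0.0000155 + 0.000126 = 5.1350e-04 /h
MTBF = 1 / λ_sys = 1950 h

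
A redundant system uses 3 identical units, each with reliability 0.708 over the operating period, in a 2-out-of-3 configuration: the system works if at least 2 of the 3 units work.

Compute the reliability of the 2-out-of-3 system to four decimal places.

0.7940

R = Σ_{i=2}^{3} C(3,i) p^i (1−p)^{3−i} with p = 0.708
C(3,2)·0.708^2·0.292^1 = 0.439107
C(3,3)·0.708^3·0.292^0 = 0.354895
Sum = 0.7940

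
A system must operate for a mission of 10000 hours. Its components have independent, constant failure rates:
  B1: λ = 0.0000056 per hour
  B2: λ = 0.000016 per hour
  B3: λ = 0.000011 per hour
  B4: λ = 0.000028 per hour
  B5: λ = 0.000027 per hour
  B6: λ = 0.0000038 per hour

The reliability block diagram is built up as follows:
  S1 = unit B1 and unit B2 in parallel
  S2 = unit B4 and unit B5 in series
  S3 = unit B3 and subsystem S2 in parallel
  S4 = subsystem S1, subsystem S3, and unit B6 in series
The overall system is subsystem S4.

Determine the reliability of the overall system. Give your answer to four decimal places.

0.9129

R(B1) = exp(−0.0000056 × 10000) = 0.945539
R(B2) = exp(−0.000016 × 10000) = 0.852144
R(B3) = exp(−0.000011 × 10000) = 0.895834
R(B4) = exp(−0.000028 × 10000) = 0.755784
R(B5) = exp(−0.000027 × 10000) = 0.763379
R(B6) = exp(−0.0000038 × 10000) = 0.962713
Parallel (B1 and B2): 1 − (1 − 0.945539)(1 − 0.852144) = 0.991948
Series (B4 and B5): 0.755784 × 0.763379 = 0.576950
Parallel (B3 and [0.576950]): 1 − (1 − 0.895834)(1 − 0.576950) = 0.955933
Series ([0.991948], [0.955933], and B6): 0.991948 × 0.955933 × 0.962713 = 0.9129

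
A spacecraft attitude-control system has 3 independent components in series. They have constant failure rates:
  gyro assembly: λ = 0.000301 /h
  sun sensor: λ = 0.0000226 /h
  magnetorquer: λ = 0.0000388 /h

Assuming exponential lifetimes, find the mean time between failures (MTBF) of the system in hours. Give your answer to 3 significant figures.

2760

Series of exponential components: λ_sys = Σ λ_i
λ_sys = 0.000301 + 0.0000226 + 0.0000388 = 3.6240e-04 /h
MTBF = 1 / λ_sys = 2760 h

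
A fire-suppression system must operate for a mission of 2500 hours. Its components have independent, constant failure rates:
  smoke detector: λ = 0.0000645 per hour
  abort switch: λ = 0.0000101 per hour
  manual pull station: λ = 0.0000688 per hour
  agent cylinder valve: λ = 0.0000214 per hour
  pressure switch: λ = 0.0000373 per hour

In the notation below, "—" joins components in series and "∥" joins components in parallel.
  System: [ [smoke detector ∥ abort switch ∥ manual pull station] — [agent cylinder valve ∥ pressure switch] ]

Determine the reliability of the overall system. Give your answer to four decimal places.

R(smoke detector) = exp(−0.0000645 × 2500) = 0.851079
R(abort switch) = exp(−0.0000101 × 2500) = 0.975066
R(manual pull station) = exp(−0.0000688 × 2500) = 0.841979
R(agent cylinder valve) = exp(−0.0000214 × 2500) = 0.947906
R(pressure switch) = exp(−0.0000373 × 2500) = 0.910966
Parallel (smoke detector, abort switch, and manual pull station): 1 − (1 − 0.851079)(1 − 0.975066)(1 − 0.841979) = 0.999413
Parallel (agent cylinder valve and pressure switch): 1 − (1 − 0.947906)(1 − 0.910966) = 0.995362
Series ([0.999413] and [0.995362]): 0.999413 × 0.995362 = 0.9948

0.9948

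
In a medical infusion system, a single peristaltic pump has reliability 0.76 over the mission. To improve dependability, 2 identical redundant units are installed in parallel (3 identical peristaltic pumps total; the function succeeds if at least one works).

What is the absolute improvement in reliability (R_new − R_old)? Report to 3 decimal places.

0.226

R_before = 0.76
R_after = 1 − (1 − 0.76)^3 = 0.986
ΔR = 0.986 − 0.76 = 0.226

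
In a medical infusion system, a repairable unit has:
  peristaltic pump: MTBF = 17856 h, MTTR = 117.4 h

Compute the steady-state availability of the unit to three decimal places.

A(peristaltic pump) = MTBF/(MTBF+MTTR) = 17856/(17856+117.4) = 0.993

0.993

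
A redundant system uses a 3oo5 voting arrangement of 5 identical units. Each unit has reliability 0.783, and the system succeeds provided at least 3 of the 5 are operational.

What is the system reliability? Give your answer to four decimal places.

0.9282

R = Σ_{i=3}^{5} C(5,i) p^i (1−p)^{5−i} with p = 0.783
C(5,3)·0.783^3·0.217^2 = 0.226050
C(5,4)·0.783^4·0.217^1 = 0.407828
C(5,5)·0.783^5·0.217^0 = 0.294313
Sum = 0.9282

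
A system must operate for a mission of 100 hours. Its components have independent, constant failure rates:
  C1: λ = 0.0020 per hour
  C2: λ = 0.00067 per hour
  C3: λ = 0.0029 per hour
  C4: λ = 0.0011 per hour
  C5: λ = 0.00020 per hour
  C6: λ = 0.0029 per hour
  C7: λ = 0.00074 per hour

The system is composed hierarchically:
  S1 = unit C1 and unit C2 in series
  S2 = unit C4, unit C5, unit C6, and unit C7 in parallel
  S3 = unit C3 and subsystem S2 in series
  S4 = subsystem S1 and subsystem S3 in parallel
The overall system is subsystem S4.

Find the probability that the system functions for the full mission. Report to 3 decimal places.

R(C1) = exp(−0.0020 × 100) = 0.81873
R(C2) = exp(−0.00067 × 100) = 0.93520
R(C3) = exp(−0.0029 × 100) = 0.74826
R(C4) = exp(−0.0011 × 100) = 0.89583
R(C5) = exp(−0.00020 × 100) = 0.98020
R(C6) = exp(−0.0029 × 100) = 0.74826
R(C7) = exp(−0.00074 × 100) = 0.92867
Series (C1 and C2): 0.81873 × 0.93520 = 0.76568
Parallel (C4, C5, C6, and C7): 1 − (1 − 0.89583)(1 − 0.98020)(1 − 0.74826)(1 − 0.92867) = 0.99996
Series (C3 and [0.99996]): 0.74826 × 0.99996 = 0.74823
Parallel ([0.76568] and [0.74823]): 1 − (1 − 0.76568)(1 − 0.74823) = 0.941

0.941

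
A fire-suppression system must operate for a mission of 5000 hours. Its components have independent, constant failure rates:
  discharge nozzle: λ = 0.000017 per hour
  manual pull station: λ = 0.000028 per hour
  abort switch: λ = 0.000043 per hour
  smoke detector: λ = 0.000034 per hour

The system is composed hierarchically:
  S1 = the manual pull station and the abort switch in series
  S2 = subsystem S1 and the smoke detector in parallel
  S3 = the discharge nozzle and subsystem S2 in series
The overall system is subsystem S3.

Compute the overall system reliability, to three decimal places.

R(discharge nozzle) = exp(−0.000017 × 5000) = 0.91851
R(manual pull station) = exp(−0.000028 × 5000) = 0.86936
R(abort switch) = exp(−0.000043 × 5000) = 0.80654
R(smoke detector) = exp(−0.000034 × 5000) = 0.84366
Series (manual pull station and abort switch): 0.86936 × 0.80654 = 0.70117
Parallel ([0.70117] and smoke detector): 1 − (1 − 0.70117)(1 − 0.84366) = 0.95328
Series (discharge nozzle and [0.95328]): 0.91851 × 0.95328 = 0.876

0.876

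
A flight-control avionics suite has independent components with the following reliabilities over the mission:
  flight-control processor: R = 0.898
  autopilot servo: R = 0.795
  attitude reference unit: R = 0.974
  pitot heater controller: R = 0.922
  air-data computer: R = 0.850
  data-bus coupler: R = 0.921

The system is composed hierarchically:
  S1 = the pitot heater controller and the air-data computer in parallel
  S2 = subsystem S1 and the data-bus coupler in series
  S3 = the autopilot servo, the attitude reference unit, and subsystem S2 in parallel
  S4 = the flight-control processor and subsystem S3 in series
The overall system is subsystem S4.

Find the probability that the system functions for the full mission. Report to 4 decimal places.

Parallel (pitot heater controller and air-data computer): 1 − (1 − 0.922000)(1 − 0.850000) = 0.988300
Series ([0.988300] and data-bus coupler): 0.988300 × 0.921000 = 0.910224
Parallel (autopilot servo, attitude reference unit, and [0.910224]): 1 − (1 − 0.795000)(1 − 0.974000)(1 − 0.910224) = 0.999521
Series (flight-control processor and [0.999521]): 0.898000 × 0.999521 = 0.8976

0.8976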